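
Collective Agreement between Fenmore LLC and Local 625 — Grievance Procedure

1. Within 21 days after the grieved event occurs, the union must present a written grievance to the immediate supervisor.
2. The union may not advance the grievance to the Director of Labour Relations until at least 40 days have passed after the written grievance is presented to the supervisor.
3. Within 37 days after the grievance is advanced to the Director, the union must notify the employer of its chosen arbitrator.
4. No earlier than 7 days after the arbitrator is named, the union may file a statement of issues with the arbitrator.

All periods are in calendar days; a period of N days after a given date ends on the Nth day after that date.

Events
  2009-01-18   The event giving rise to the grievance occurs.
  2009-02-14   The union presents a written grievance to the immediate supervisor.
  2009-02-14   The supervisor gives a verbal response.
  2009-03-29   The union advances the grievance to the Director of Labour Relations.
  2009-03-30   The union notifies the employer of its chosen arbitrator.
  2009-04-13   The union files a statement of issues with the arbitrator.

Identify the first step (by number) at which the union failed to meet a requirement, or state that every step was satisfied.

Step 1: 21 days after 2009-01-18 (when the grieved event occurs) is 2009-02-08; not done until 2009-02-14, 6 days after the deadline.
Later steps need not be reached.

Step 1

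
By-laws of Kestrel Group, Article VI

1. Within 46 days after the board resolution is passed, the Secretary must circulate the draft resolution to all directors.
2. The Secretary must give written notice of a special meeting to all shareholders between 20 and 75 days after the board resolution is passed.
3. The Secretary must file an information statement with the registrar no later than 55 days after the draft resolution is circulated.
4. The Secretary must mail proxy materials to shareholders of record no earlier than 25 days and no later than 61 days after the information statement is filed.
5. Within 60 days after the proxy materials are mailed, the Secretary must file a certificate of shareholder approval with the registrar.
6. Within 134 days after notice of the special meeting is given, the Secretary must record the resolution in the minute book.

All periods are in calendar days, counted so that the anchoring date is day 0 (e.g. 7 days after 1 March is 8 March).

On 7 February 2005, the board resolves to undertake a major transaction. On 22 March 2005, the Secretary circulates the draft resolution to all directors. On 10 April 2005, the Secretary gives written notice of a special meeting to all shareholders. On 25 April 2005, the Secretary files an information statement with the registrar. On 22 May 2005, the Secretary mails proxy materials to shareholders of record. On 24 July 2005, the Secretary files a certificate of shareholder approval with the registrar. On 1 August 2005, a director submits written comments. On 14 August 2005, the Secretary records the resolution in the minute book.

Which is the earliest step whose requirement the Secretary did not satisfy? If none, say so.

(1) due by 7 February 2005 + 46 days = 25 March 2005; 22 March 2005 is within that limit.
(2) the permitted window runs from 7 February 2005 + 20 = 27 February 2005 to 7 February 2005 + 75 = 23 April 2005; done 10 April 2005 — within the window.
(3) due by 22 March 2005 + 55 days = 16 May 2005; 25 April 2005 is within that limit.
(4) the permitted window runs from 25 April 2005 + 25 = 20 May 2005 to 25 April 2005 + 61 = 25 June 2005; 22 May 2005 falls inside that range.
(5) due by 22 May 2005 + 60 days = 21 July 2005; not done until 24 July 2005, 3 days after the deadline.
No need to go further; step 5 was not satisfied.

Step 5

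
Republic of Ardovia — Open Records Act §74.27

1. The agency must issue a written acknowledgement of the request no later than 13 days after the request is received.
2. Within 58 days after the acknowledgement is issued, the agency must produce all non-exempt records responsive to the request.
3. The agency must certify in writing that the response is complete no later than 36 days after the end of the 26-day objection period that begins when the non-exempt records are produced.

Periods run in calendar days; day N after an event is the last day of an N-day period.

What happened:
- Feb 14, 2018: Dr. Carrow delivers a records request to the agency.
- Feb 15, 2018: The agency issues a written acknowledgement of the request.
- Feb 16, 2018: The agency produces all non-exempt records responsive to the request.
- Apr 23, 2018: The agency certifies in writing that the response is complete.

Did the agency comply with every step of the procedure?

Step 1: 13 days after Feb 14, 2018 (when the request is received) is Feb 27, 2018; done Feb 15, 2018 — timely.
Step 2: 58 days after Feb 15, 2018 (when the acknowledgement is issued) is Apr 14, 2018; completed Feb 16, 2018, before the deadline.
Step 3: 36 days after Mar 14, 2018 (end of the 26-day objection period, which began when the non-exempt records are produced on Feb 16, 2018) is Apr 19, 2018; not done until Apr 23, 2018, 4 days after the deadline.

No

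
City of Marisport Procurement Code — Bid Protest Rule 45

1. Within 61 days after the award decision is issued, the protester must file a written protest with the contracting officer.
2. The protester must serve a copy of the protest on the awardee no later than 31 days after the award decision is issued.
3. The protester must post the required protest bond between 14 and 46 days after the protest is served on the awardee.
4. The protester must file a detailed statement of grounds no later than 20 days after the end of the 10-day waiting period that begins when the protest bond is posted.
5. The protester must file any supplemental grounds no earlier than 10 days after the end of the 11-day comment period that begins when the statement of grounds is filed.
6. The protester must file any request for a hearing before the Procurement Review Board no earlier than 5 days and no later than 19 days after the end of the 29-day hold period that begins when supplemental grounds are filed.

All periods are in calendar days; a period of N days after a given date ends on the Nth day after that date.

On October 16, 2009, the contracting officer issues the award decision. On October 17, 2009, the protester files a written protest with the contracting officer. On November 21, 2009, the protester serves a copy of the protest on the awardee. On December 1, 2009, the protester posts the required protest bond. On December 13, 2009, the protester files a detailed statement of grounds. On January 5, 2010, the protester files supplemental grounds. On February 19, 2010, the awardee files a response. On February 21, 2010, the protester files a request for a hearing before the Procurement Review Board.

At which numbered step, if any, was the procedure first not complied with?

(1) due by October 16, 2009 + 61 days = December 16, 2009; completed October 17, 2009, before the deadline.
(2) due by October 16, 2009 + 31 days = November 16, 2009; not done until November 21, 2009, 5 days after the deadline.
The procedure was therefore not followed at step 2.

Step 2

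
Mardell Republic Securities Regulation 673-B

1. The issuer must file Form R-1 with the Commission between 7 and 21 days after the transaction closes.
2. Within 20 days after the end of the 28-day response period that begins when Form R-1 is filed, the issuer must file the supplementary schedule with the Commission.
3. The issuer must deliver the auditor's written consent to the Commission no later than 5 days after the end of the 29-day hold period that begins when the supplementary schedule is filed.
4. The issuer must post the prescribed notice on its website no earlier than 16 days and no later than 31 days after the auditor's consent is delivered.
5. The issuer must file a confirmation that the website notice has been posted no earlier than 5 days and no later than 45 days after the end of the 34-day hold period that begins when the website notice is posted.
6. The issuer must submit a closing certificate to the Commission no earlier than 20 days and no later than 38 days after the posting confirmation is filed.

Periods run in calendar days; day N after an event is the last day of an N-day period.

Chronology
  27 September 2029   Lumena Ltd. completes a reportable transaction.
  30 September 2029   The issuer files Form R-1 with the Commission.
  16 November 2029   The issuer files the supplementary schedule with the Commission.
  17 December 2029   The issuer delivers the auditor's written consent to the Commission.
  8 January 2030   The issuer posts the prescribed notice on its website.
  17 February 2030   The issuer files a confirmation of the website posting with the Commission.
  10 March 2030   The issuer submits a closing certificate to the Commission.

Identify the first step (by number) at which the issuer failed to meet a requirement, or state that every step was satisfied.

Step 1

Step 1: the window is 7–21 days after 27 September 2029 (when the transaction closes), so 4 October 2029 through 18 October 2029; done 30 September 2029 — 4 days before the window opened.
The analysis stops there.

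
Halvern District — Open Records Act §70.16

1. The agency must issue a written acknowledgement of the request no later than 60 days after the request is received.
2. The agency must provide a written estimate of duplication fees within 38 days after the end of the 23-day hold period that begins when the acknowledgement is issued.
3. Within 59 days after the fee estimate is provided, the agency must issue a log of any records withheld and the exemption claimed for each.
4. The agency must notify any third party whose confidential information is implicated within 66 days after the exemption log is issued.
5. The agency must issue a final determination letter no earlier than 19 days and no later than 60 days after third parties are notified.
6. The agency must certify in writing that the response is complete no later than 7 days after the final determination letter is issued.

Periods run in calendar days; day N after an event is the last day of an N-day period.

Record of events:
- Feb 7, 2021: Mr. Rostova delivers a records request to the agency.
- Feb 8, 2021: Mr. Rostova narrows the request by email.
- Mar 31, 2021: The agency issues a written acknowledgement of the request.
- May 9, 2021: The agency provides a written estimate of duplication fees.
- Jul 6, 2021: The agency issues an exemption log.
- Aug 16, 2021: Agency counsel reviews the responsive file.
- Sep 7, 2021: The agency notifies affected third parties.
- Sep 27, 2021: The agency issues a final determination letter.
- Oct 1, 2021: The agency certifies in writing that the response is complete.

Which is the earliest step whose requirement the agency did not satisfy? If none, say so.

Step 1 — counting 60 days from Feb 7, 2021 (when the request is received) gives a deadline of Apr 8, 2021; Mar 31, 2021 is within that limit.
Step 2 — counting 38 days from Apr 23, 2021 (end of the 23-day hold period, which began when the acknowledgement is issued on Mar 31, 2021) gives a deadline of May 31, 2021; May 9, 2021 is within that limit.
Step 3 — counting 59 days from May 9, 2021 (when the fee estimate is provided) gives a deadline of Jul 7, 2021; completed Jul 6, 2021, before the deadline.
Step 4 — counting 66 days from Jul 6, 2021 (when the exemption log is issued) gives a deadline of Sep 10, 2021; completed Sep 7, 2021, before the deadline.
Step 5 — 19 and 60 days from Sep 7, 2021 (when third parties are notified) are Sep 26, 2021 and Nov 6, 2021 respectively; done Sep 27, 2021 — within the window.
Step 6 — counting 7 days from Sep 27, 2021 (when the final determination letter is issued) gives a deadline of Oct 4, 2021; Oct 1, 2021 is within that limit.

None — every step was satisfied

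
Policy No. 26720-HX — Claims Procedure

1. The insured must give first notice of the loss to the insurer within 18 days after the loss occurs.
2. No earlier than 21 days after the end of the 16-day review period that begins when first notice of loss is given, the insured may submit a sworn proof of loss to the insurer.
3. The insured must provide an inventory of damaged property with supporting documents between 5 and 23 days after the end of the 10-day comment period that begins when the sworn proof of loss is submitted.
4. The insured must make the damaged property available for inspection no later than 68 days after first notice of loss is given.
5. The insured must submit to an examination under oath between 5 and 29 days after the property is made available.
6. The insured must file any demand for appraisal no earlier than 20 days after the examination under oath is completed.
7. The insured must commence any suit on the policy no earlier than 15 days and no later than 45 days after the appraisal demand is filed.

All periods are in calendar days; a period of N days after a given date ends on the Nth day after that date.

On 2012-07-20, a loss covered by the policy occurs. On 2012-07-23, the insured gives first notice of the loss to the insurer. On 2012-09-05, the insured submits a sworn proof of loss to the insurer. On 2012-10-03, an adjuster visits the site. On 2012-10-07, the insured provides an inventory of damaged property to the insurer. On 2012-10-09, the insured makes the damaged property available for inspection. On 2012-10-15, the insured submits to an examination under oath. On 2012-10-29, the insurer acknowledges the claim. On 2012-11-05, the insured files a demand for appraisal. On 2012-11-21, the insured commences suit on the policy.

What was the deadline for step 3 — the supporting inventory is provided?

The sworn proof of loss is submitted on 2012-09-05; the 10-day comment period therefore ends 2012-09-15, and step 3 runs from that date. The window is 5–23 days after 2012-09-15; it closes on 2012-10-08.

2012-10-08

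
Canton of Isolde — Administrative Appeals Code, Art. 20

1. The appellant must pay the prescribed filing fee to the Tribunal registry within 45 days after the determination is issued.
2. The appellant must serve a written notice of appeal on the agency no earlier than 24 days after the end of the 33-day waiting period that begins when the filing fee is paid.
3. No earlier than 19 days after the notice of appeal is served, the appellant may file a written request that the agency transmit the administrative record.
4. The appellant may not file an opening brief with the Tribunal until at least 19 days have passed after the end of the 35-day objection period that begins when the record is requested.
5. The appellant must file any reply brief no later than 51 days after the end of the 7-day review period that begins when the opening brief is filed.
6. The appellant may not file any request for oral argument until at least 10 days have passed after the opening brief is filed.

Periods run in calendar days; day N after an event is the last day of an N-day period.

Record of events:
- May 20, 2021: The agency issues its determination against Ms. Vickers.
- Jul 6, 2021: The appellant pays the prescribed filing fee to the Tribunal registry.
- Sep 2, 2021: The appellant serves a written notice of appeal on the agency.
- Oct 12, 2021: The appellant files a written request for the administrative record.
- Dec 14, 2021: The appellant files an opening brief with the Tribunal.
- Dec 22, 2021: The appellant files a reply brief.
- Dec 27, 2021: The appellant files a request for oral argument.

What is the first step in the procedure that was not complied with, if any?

Step 1

Step 1: 45 days after May 20, 2021 (when the determination is issued) is Jul 4, 2021; not done until Jul 6, 2021, 2 days after the deadline.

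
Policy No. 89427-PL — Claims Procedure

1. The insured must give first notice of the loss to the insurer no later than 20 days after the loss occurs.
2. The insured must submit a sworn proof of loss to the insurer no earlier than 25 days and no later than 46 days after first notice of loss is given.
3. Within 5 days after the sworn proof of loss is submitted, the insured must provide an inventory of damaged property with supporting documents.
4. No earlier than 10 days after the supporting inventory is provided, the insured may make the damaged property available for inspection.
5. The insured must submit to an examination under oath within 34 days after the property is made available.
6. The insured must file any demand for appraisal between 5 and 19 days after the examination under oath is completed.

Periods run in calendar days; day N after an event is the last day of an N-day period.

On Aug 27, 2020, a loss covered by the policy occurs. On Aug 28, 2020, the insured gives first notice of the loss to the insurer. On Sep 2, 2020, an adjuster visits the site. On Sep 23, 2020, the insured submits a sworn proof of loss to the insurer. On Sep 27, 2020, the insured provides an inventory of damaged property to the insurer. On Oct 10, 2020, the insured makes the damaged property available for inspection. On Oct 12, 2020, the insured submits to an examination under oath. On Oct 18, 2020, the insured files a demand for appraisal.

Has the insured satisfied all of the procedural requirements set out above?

Yes

Step 1 — counting 20 days from Aug 27, 2020 (when the loss occurs) gives a deadline of Sep 16, 2020; Aug 28, 2020 is within that limit.
Step 2 — 25 and 46 days from Aug 28, 2020 (when first notice of loss is given) are Sep 22, 2020 and Oct 13, 2020 respectively; Sep 23, 2020 falls inside that range.
Step 3 — counting 5 days from Sep 23, 2020 (when the sworn proof of loss is submitted) gives a deadline of Sep 28, 2020; Sep 27, 2020 is within that limit.
Step 4 — must wait 10 days from Sep 27, 2020 (when the supporting inventory is provided), so not before Oct 7, 2020; Oct 10, 2020 is on or after that date.
Step 5 — counting 34 days from Oct 10, 2020 (when the property is made available) gives a deadline of Nov 13, 2020; done Oct 12, 2020 — timely.
Step 6 — 5 and 19 days from Oct 12, 2020 (when the examination under oath is completed) are Oct 17, 2020 and Oct 31, 2020 respectively; done Oct 18, 2020, which is between those dates.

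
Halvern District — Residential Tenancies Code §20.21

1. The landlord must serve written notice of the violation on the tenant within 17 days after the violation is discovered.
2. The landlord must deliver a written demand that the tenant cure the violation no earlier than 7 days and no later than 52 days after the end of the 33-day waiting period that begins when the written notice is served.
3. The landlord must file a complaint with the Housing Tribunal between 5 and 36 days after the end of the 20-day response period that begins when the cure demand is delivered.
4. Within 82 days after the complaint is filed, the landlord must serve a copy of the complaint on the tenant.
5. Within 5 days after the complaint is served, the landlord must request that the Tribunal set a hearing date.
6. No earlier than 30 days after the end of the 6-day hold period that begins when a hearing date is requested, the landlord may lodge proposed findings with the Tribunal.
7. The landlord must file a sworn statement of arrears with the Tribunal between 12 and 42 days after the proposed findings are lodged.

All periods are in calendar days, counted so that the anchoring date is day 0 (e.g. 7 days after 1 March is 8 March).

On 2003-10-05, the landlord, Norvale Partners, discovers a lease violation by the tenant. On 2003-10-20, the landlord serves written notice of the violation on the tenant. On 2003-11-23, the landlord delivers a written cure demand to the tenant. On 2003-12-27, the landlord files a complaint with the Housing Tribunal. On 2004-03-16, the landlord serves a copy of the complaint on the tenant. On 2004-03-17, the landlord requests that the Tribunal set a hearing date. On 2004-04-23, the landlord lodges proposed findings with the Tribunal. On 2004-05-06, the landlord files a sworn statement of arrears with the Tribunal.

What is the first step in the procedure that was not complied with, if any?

(1) due by 2003-10-05 + 17 days = 2003-10-22; 2003-10-20 is within that limit.
(2) the permitted window runs from 2003-11-22 + 7 = 2003-11-29 to 2003-11-22 + 52 = 2004-01-13; 2003-11-23 is 6 days too early.

Step 2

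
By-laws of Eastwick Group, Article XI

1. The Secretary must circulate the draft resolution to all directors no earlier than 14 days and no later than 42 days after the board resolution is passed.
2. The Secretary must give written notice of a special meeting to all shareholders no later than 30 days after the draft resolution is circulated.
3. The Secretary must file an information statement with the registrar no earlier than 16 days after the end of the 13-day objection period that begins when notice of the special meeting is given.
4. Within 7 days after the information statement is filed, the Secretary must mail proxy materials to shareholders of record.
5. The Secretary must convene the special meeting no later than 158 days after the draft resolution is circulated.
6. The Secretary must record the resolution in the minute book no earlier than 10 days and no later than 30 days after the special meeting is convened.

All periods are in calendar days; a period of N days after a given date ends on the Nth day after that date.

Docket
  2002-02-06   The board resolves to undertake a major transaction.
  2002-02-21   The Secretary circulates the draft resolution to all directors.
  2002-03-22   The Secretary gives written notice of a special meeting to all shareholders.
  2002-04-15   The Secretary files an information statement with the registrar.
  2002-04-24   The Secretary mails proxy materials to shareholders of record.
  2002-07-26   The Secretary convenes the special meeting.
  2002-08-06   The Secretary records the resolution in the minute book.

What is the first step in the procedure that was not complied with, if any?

(1) the permitted window runs from 2002-02-06 + 14 = 2002-02-20 to 2002-02-06 + 42 = 2002-03-20; 2002-02-21 falls inside that range.
(2) due by 2002-02-21 + 30 days = 2002-03-23; 2002-03-22 is within that limit.
(3) permitted from 2002-04-04 + 16 days = 2002-04-20 onward; 2002-04-15 is 5 days before the earliest permitted date.

Step 3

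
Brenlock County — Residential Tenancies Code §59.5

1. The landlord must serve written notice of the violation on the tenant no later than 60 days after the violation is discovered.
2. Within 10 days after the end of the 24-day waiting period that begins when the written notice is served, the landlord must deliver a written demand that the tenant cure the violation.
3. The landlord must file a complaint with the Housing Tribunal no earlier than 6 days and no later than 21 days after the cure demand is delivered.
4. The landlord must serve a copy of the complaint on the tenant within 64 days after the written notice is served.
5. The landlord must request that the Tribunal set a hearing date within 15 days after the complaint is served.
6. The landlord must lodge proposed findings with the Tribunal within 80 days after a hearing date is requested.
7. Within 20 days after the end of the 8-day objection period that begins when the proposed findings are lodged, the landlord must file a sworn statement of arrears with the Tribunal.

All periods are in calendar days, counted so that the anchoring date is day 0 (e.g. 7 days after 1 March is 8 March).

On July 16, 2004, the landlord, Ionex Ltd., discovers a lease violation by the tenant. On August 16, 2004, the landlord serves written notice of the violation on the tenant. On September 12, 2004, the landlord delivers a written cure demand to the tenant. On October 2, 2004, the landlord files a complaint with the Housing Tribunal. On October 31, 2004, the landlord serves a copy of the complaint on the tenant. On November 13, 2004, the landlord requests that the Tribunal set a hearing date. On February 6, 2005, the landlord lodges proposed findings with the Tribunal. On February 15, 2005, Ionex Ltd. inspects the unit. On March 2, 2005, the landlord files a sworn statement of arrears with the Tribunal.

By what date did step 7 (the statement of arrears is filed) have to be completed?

March 6, 2005

The proposed findings are lodged on February 6, 2005; the 8-day objection period therefore ends February 14, 2005, and step 7 runs from that date. 20 days after February 14, 2005 is March 6, 2005.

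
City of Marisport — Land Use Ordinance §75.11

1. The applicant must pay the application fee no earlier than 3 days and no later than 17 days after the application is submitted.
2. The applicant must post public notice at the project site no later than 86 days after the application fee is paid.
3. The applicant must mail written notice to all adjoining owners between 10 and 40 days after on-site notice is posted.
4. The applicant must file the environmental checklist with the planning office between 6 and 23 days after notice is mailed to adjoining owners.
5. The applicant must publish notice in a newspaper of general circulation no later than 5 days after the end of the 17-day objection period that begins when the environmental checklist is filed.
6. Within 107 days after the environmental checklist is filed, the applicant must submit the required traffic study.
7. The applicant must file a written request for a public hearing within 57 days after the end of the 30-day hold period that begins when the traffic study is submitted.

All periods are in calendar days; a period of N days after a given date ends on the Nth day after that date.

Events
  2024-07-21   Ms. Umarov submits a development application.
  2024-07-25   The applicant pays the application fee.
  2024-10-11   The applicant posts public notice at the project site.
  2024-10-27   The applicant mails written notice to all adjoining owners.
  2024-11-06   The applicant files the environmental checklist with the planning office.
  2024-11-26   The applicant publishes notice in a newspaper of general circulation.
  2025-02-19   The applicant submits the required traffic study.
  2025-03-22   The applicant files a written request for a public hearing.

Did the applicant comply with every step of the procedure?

Step 1 — 3 and 17 days from 2024-07-21 (when the application is submitted) are 2024-07-24 and 2024-08-07 respectively; 2024-07-25 falls inside that range.
Step 2 — counting 86 days from 2024-07-25 (when the application fee is paid) gives a deadline of 2024-10-19; 2024-10-11 is within that limit.
Step 3 — 10 and 40 days from 2024-10-11 (when on-site notice is posted) are 2024-10-21 and 2024-11-20 respectively; done 2024-10-27, which is between those dates.
Step 4 — 6 and 23 days from 2024-10-27 (when notice is mailed to adjoining owners) are 2024-11-02 and 2024-11-19 respectively; done 2024-11-06, which is between those dates.
Step 5 — counting 5 days from 2024-11-23 (end of the 17-day objection period, which began when the environmental checklist is filed on 2024-11-06) gives a deadline of 2024-11-28; 2024-11-26 is within that limit.
Step 6 — counting 107 days from 2024-11-06 (when the environmental checklist is filed) gives a deadline of 2025-02-21; completed 2025-02-19, before the deadline.
Step 7 — counting 57 days from 2025-03-21 (end of the 30-day hold period, which began when the traffic study is submitted on 2025-02-19) gives a deadline of 2025-05-17; 2025-03-22 is within that limit.

Yes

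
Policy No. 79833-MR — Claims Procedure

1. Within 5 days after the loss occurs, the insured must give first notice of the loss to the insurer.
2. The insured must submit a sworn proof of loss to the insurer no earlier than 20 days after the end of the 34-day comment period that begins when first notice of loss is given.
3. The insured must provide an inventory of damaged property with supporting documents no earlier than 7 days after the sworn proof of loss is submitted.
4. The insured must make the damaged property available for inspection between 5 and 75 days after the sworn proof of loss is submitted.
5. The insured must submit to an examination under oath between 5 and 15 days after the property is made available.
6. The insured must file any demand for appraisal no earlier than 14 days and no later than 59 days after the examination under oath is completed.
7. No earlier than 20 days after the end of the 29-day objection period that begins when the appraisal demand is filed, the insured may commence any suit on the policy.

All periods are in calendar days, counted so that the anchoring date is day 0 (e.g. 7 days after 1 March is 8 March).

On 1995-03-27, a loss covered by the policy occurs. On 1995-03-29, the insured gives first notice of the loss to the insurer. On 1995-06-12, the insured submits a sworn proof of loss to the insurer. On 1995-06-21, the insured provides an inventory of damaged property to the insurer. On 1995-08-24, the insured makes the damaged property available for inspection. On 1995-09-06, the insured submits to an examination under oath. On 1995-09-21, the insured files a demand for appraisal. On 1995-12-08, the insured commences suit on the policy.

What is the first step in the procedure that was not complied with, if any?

None — every step was satisfied

(1) due by 1995-03-27 + 5 days = 1995-04-01; done 1995-03-29 — timely.
(2) permitted from 1995-05-02 + 20 days = 1995-05-22 onward; done 1995-06-12, after the minimum wait.
(3) permitted from 1995-06-12 + 7 days = 1995-06-19 onward; done 1995-06-21 — permitted.
(4) the permitted window runs from 1995-06-12 + 5 = 1995-06-17 to 1995-06-12 + 75 = 1995-08-26; done 1995-08-24 — within the window.
(5) the permitted window runs from 1995-08-24 + 5 = 1995-08-29 to 1995-08-24 + 15 = 1995-09-08; 1995-09-06 falls inside that range.
(6) the permitted window runs from 1995-09-06 + 14 = 1995-09-20 to 1995-09-06 + 59 = 1995-11-04; done 1995-09-21, which is between those dates.
(7) permitted from 1995-10-20 + 20 days = 1995-11-09 onward; done 1995-12-08 — permitted.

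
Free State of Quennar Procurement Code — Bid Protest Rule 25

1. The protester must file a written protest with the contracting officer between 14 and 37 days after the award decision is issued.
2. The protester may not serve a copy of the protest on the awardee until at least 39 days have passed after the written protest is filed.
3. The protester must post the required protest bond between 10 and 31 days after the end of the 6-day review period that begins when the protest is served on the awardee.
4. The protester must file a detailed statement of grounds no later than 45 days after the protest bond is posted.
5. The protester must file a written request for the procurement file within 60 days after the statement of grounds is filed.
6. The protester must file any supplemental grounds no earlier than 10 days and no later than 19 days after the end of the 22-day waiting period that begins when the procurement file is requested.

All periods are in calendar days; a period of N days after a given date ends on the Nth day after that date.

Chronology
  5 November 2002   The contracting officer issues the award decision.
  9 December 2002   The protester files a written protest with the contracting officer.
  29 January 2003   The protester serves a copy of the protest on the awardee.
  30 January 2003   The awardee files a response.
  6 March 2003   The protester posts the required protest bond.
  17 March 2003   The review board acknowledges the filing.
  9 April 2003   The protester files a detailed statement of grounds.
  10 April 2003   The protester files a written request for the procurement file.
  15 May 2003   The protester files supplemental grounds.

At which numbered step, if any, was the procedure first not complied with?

None — every step was satisfied

(1) the permitted window runs from 5 November 2002 + 14 = 19 November 2002 to 5 November 2002 + 37 = 12 December 2002; done 9 December 2002 — within the window.
(2) permitted from 9 December 2002 + 39 days = 17 January 2003 onward; done 29 January 2003 — permitted.
(3) the permitted window runs from 4 February 2003 + 10 = 14 February 2003 to 4 February 2003 + 31 = 7 March 2003; done 6 March 2003, which is between those dates.
(4) due by 6 March 2003 + 45 days = 20 April 2003; completed 9 April 2003, before the deadline.
(5) due by 9 April 2003 + 60 days = 8 June 2003; done 10 April 2003 — timely.
(6) the permitted window runs from 2 May 2003 + 10 = 12 May 2003 to 2 May 2003 + 19 = 21 May 2003; done 15 May 2003, which is between those dates.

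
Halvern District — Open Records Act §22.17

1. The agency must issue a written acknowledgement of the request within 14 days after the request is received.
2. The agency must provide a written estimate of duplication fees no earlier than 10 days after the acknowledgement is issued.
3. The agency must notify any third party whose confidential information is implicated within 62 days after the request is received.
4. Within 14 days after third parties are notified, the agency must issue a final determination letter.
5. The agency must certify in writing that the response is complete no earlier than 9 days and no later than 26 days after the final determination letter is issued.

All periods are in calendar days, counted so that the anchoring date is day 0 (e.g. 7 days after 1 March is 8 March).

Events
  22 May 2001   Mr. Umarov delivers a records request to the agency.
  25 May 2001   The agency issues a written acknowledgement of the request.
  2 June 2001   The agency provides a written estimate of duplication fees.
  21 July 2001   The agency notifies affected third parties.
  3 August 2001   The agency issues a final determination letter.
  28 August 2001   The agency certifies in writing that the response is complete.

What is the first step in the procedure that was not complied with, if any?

Step 2

Step 1 — counting 14 days from 22 May 2001 (when the request is received) gives a deadline of 5 June 2001; done 25 May 2001 — timely.
Step 2 — must wait 10 days from 25 May 2001 (when the acknowledgement is issued), so not before 4 June 2001; acted on 2 June 2001, 2 days prematurely.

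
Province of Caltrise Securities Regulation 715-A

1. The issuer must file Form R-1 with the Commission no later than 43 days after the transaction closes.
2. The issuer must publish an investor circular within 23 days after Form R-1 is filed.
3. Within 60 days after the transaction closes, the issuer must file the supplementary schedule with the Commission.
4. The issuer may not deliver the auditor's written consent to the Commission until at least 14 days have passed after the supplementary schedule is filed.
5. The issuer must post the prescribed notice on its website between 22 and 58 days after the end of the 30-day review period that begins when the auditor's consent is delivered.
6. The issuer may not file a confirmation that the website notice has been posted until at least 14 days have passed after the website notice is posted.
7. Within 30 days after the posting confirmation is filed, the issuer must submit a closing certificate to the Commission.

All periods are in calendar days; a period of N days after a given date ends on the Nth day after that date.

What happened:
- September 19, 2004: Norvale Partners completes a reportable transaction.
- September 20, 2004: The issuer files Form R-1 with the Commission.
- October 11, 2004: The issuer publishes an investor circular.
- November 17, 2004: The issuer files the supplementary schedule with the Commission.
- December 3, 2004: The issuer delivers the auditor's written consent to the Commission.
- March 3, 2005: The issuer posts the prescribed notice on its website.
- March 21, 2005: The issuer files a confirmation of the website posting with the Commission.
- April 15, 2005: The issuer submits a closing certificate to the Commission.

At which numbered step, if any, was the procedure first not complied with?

Step 1 — counting 43 days from September 19, 2004 (when the transaction closes) gives a deadline of November 1, 2004; done September 20, 2004 — timely.
Step 2 — counting 23 days from September 20, 2004 (when Form R-1 is filed) gives a deadline of October 13, 2004; completed October 11, 2004, before the deadline.
Step 3 — counting 60 days from September 19, 2004 (when the transaction closes) gives a deadline of November 18, 2004; done November 17, 2004 — timely.
Step 4 — must wait 14 days from November 17, 2004 (when the supplementary schedule is filed), so not before December 1, 2004; done December 3, 2004, after the minimum wait.
Step 5 — 22 and 58 days from January 2, 2005 (end of the 30-day review period, which began when the auditor's consent is delivered on December 3, 2004) are January 24, 2005 and March 1, 2005 respectively; done March 3, 2005 — 2 days after the window closed.
The analysis stops there.

Step 5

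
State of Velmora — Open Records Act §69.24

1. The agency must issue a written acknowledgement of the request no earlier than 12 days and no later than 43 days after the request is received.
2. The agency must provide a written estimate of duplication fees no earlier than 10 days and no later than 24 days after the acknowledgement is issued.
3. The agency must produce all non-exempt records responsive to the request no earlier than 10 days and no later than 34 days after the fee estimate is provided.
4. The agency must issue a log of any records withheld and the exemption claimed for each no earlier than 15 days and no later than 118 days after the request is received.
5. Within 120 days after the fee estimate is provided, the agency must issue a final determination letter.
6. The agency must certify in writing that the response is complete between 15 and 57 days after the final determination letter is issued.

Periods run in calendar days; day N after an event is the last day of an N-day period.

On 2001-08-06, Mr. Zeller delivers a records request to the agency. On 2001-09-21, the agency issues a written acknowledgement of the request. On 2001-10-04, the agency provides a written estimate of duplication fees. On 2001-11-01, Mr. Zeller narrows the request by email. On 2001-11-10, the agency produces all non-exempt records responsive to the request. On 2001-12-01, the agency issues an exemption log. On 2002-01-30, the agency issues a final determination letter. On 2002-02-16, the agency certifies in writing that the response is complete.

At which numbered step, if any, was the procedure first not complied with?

(1) the permitted window runs from 2001-08-06 + 12 = 2001-08-18 to 2001-08-06 + 43 = 2001-09-18; 2001-09-21 is 3 days past the end of the window.

Step 1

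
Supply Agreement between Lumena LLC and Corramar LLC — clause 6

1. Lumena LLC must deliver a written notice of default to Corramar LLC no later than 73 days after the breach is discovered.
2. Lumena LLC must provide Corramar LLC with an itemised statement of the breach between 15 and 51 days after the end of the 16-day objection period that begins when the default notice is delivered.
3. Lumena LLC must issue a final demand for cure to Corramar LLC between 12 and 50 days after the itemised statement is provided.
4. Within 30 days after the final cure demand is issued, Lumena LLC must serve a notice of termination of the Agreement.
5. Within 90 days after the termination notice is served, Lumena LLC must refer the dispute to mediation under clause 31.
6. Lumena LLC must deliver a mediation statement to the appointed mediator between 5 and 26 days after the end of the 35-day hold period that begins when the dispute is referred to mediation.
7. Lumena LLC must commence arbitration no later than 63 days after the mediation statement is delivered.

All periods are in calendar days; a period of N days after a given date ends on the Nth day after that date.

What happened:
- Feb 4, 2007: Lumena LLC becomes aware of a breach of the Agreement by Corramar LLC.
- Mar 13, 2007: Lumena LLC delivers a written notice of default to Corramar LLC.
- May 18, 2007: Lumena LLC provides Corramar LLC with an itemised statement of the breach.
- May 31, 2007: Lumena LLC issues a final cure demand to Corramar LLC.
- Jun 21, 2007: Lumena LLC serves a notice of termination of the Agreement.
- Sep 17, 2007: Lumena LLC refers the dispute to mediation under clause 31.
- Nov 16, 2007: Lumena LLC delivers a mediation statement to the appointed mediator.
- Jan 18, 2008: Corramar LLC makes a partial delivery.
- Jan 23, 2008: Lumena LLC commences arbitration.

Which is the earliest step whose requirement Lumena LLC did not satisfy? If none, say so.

Step 7

Step 1: 73 days after Feb 4, 2007 (when the breach is discovered) is Apr 18, 2007; done Mar 13, 2007 — timely.
Step 2: the window is 15–51 days after Mar 29, 2007 (end of the 16-day objection period, which began when the default notice is delivered on Mar 13, 2007), so Apr 13, 2007 through May 19, 2007; May 18, 2007 falls inside that range.
Step 3: the window is 12–50 days after May 18, 2007 (when the itemised statement is provided), so May 30, 2007 through Jul 7, 2007; done May 31, 2007, which is between those dates.
Step 4: 30 days after May 31, 2007 (when the final cure demand is issued) is Jun 30, 2007; Jun 21, 2007 is within that limit.
Step 5: 90 days after Jun 21, 2007 (when the termination notice is served) is Sep 19, 2007; Sep 17, 2007 is within that limit.
Step 6: the window is 5–26 days after Oct 22, 2007 (end of the 35-day hold period, which began when the dispute is referred to mediation on Sep 17, 2007), so Oct 27, 2007 through Nov 17, 2007; Nov 16, 2007 falls inside that range.
Step 7: 63 days after Nov 16, 2007 (when the mediation statement is delivered) is Jan 18, 2008; Jan 23, 2008 misses that deadline by 5 days.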